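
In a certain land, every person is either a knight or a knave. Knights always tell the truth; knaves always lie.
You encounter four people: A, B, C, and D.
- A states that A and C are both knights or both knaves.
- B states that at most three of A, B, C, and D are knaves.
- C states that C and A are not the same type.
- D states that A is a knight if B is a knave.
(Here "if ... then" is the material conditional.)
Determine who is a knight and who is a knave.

A (knave): "A and C are both knights or both knaves" — False. ✓
Since B is a knight, "at most three of A, B, C, and D are knaves" needs to be True, which holds.
C (knight): "C and A are not the same type" — True. ✓
D is a knight, so "A is a knight if B is a knave" must be True — and it is.

A is a knave, B is a knight, C is a knight, and D is a knight.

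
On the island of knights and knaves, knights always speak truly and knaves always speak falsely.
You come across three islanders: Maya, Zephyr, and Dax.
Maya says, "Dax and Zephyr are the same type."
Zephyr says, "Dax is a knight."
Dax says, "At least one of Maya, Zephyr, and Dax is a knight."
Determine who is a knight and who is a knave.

Maya (knight): "Dax and Zephyr are the same type" — True. ✓
Zephyr is a knight, and the claim "Dax is a knight" is indeed True.
As a knight, Dax's statement "at least one of Maya, Zephyr, and Dax is a knight" should be True; it is.

Maya is a knight, Zephyr is a knight, and Dax is a knight.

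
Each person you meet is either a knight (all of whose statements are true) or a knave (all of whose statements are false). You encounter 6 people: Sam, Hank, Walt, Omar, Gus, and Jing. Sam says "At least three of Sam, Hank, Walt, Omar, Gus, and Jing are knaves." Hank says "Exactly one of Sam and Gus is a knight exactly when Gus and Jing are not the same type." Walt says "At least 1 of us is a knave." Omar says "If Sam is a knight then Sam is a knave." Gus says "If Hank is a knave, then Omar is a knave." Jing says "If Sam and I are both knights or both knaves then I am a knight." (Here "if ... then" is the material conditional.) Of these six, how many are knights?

The unique consistent assignment is Sam=knave, Hank=knight, Walt=knight, Omar=knight, Gus=knight, Jing=knave.
That has 4 knights.

4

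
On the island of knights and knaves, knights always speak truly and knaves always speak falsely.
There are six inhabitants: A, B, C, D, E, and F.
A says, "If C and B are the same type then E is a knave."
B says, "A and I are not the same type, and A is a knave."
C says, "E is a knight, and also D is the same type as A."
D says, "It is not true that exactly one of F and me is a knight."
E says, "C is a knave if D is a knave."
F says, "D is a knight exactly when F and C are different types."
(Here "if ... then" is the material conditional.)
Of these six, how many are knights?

The unique consistent assignment is A=knave, B=knave, C=knave, D=knight, E=knight, F=knight.
That has 3 knights.

3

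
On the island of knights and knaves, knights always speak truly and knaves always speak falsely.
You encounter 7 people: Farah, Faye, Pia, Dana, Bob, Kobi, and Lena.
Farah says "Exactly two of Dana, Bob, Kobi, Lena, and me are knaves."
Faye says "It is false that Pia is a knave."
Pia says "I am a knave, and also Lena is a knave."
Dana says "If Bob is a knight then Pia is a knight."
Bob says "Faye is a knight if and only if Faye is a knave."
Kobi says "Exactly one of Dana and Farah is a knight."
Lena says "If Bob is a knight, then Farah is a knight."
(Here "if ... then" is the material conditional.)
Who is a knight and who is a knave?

Farah is a knight, Faye is a knave, Pia is a knave, Dana is a knight, Bob is a knave, Kobi is a knave, and Lena is a knight.

Farah (knight): "exactly two of Dana, Bob, Kobi, Lena, and me are knaves" — True. ✓
As a knave, Faye's statement "it is false that Pia is a knave" should be false; it is.
Pia (knave): "I am a knave, and also Lena is a knave" — false. ✓
Since Dana is a knight, "if Bob is a knight then Pia is a knight" needs to be True, which holds.
Bob is a knave; "Faye is a knight if and only if Faye is a knave" is false, as required.
Since Kobi is a knave, "exactly one of Dana and Farah is a knight" needs to be false, which holds.
Lena is a knight, so "if Bob is a knight, then Farah is a knight" must be True — and it is.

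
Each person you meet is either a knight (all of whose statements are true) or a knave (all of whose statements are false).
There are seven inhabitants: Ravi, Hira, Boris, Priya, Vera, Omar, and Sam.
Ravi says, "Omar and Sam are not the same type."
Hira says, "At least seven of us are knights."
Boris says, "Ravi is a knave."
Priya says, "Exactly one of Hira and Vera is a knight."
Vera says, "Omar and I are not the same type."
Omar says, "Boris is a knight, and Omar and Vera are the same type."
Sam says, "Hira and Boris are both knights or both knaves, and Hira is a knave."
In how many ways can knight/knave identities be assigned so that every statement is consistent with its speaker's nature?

Consistent assignments:
  Ravi=knight, Hira=knave, Boris=knave, Priya=knight, Vera=knight, Omar=knave, Sam=knight
  Ravi=knight, Hira=knave, Boris=knave, Priya=knave, Vera=knave, Omar=knave, Sam=knight
  Ravi=knave, Hira=knave, Boris=knight, Priya=knight, Vera=knight, Omar=knave, Sam=knave

3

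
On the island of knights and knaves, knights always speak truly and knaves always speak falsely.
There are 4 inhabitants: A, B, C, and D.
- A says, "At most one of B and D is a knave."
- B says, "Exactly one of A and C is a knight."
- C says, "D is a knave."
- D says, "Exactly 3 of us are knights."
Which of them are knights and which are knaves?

A is a knight, B is a knight, C is a knave, and D is a knight.

As a knight, A's statement "at most one of B and D is a knave" should be True; it is.
B is a knight, so "exactly one of A and C is a knight" must be True — and it is.
C (knave): "D is a knave" — False. ✓
As a knight, D's statement "exactly 3 of us are knights" should be True; it is.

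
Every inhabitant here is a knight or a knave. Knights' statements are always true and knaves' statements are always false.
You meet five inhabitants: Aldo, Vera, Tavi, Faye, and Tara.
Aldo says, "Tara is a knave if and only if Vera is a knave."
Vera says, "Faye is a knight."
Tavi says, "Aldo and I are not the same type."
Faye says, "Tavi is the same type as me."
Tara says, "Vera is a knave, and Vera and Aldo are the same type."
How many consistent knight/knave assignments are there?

Consistent assignments:
  Aldo=knave, Vera=knight, Tavi=knight, Faye=knight, Tara=knave
  Aldo=knave, Vera=knave, Tavi=knight, Faye=knave, Tara=knight

2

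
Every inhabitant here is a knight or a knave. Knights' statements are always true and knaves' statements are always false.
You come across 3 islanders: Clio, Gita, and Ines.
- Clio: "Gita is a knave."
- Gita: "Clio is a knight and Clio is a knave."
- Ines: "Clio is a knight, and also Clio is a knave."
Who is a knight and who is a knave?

Clio is a knight, Gita is a knave, and Ines is a knave.

Clio is a knight; "Gita is a knave" is true, as required.
Gita is a knave, and the claim "Clio is a knight and Clio is a knave" is indeed False.
Since Ines is a knave, "Clio is a knight, and also Clio is a knave" needs to be False, which holds.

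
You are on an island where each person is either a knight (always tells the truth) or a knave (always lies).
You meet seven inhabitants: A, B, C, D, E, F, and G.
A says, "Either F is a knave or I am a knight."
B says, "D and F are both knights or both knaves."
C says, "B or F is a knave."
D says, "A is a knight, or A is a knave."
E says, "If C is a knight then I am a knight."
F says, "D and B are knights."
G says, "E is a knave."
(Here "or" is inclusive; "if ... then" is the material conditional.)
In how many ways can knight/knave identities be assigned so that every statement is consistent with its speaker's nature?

4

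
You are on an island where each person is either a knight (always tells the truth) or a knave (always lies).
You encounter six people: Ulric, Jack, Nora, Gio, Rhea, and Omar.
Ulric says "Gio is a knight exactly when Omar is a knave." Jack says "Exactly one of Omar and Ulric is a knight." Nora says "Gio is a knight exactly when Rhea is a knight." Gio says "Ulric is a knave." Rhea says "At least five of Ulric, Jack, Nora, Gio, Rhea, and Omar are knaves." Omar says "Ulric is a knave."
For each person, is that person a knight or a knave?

Ulric (knave): "Gio is a knight exactly when Omar is a knave" — False. ✓
Jack is a knight, so "exactly one of Omar and Ulric is a knight" must be True — and it is.
Nora is a knave, and the claim "Gio is a knight exactly when Rhea is a knight" is indeed False.
Gio is a knight, and the claim "Ulric is a knave" is indeed True.
As a knave, Rhea's statement "at least five of Ulric, Jack, Nora, Gio, Rhea, and Omar are knaves" should be False; it is.
Omar is a knight; "Ulric is a knave" is True, as required.

Ulric is a knave, Jack is a knight, Nora is a knave, Gio is a knight, Rhea is a knave, and Omar is a knight.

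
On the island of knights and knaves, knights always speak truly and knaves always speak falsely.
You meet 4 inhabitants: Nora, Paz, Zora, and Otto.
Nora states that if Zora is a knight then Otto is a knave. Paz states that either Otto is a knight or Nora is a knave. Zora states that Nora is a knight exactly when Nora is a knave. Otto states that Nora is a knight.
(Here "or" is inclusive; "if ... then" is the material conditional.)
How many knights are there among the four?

3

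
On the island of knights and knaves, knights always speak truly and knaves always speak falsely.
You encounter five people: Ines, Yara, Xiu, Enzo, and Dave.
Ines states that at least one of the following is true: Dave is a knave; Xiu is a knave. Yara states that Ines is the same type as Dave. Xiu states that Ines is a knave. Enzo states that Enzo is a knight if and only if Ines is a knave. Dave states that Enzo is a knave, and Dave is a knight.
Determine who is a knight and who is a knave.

Ines is a knave, Yara is a knave, Xiu is a knight, Enzo is a knave, and Dave is a knight.

Ines (knave): "at least one of the following is true: Dave is a knave; Xiu is a knave" — false. ✓
Yara (knave): "Ines is the same type as Dave" — false. ✓
Xiu is a knight, so "Ines is a knave" must be True — and it is.
Enzo is a knave, and the claim "Enzo is a knight if and only if Ines is a knave" is indeed false.
Dave is a knight, so "Enzo is a knave, and Dave is a knight" must be True — and it is.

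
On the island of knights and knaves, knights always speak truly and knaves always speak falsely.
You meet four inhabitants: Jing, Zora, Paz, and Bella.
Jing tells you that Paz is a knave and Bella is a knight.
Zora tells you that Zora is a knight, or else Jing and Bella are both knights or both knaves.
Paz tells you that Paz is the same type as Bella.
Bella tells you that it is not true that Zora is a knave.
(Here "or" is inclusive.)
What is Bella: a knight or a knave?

Bella is a knight.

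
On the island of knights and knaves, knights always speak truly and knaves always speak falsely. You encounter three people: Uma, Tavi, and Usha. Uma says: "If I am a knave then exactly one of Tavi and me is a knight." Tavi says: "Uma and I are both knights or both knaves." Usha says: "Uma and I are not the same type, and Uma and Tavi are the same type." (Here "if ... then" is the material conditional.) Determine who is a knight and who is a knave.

Uma (knight): "if I am a knave then exactly one of Tavi and me is a knight" — True. ✓
Tavi is a knave, and the claim "Uma and I are both knights or both knaves" is indeed false.
Usha is a knave, so "Uma and I are not the same type, and Uma and Tavi are the same type" must be false — and it is.

Uma is a knight, Tavi is a knave, and Usha is a knave.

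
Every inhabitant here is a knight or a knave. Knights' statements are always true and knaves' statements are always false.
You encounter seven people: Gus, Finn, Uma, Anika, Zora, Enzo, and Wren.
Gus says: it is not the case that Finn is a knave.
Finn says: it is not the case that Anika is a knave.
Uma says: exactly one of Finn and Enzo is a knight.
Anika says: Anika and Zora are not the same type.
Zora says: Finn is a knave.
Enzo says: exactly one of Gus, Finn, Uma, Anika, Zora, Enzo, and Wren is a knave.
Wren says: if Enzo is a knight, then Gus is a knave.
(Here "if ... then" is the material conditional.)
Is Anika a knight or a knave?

Consistent assignments: {Gus=knight, Finn=knight, Uma=knight, Anika=knight, Zora=knave, Enzo=knave, Wren=knight}
In every consistent assignment, Anika is a knight.

Anika is a knight.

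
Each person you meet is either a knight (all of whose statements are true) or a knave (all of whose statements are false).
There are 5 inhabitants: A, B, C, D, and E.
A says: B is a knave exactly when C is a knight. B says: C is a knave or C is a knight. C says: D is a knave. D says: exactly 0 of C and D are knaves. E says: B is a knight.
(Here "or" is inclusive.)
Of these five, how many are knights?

The unique consistent assignment is A=knave, B=knight, C=knight, D=knave, E=knight.
That has 3 knights.

3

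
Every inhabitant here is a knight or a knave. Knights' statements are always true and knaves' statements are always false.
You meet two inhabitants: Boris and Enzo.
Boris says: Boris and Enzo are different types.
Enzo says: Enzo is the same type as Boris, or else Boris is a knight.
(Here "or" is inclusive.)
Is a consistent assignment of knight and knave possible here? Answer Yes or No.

No

Checking all 4 assignments, each has at least one speaker whose statement's truth value contradicts their type.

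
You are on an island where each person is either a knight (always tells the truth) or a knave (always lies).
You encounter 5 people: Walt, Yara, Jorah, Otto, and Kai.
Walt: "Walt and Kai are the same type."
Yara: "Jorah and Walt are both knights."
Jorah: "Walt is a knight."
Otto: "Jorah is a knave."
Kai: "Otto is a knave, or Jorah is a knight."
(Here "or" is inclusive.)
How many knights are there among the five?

4

The unique consistent assignment is Walt=knight, Yara=knight, Jorah=knight, Otto=knave, Kai=knight.
That has 4 knights.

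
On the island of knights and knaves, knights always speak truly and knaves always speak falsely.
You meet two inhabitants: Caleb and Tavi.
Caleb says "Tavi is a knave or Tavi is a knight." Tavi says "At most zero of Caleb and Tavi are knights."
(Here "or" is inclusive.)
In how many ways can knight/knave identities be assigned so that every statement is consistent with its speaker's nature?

1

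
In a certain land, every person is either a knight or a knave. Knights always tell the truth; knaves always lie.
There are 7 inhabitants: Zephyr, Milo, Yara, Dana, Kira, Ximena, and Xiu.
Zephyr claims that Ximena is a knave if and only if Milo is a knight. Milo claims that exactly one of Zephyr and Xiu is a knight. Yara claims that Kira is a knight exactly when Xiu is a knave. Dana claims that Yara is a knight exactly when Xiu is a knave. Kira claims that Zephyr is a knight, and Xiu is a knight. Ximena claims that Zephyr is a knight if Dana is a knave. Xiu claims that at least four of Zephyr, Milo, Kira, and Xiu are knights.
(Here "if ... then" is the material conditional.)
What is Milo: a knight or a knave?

Milo is a knave.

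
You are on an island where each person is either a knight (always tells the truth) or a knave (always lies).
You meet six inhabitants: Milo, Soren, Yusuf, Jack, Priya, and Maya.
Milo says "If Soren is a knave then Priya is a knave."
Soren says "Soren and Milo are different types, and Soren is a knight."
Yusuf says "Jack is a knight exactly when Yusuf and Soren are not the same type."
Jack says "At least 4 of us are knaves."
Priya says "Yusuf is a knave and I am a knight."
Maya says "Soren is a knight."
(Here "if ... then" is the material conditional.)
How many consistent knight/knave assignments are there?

2

Consistent assignments:
  Milo=knight, Soren=knave, Yusuf=knave, Jack=knight, Priya=knave, Maya=knave
  Milo=knave, Soren=knave, Yusuf=knave, Jack=knight, Priya=knight, Maya=knave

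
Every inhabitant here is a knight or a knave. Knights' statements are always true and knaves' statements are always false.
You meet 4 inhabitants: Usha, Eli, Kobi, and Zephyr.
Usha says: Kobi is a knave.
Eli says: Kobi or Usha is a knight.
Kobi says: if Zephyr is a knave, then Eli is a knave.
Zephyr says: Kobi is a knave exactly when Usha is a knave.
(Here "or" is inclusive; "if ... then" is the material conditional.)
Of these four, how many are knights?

2

The unique consistent assignment is Usha=knight, Eli=knight, Kobi=knave, Zephyr=knave.
That has 2 knights.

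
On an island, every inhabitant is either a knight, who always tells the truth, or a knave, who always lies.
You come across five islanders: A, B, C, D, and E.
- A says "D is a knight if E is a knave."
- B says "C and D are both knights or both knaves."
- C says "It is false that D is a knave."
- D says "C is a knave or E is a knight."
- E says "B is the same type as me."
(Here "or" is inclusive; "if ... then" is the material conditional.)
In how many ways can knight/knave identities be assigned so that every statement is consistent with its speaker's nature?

1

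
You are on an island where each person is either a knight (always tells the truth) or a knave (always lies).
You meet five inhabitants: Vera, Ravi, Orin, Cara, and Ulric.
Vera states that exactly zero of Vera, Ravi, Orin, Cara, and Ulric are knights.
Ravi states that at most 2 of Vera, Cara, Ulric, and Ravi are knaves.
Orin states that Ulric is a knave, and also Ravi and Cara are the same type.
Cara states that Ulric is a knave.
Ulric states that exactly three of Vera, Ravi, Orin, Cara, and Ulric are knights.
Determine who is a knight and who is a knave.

Suppose Vera is a knight. Then Vera's statement "exactly zero of Vera, Ravi, Orin, Cara, and Ulric are knights" would have to be true. Checking the 16 ways to assign the others, none is consistent with every speaker.
(For instance, with Ravi=knave, Orin=knave, Cara=knight, Ulric=knave, Vera's claim "exactly zero of Vera, Ravi, Orin, Cara, and Ulric are knights" comes out false where it would need to be true.)
So Vera must be a knave, making "exactly zero of Vera, Ravi, Orin, Cara, and Ulric are knights" false. Taking Vera=knave, Ravi=knave, Orin=knave, Cara=knight, Ulric=knave, each remaining statement checks out:
  Ravi (knave): "at most 2 of Vera, Cara, Ulric, and Ravi are knaves" — false. ✓
  Orin (knave): "Ulric is a knave, and also Ravi and Cara are the same type" — false. ✓
  Cara (knight): "Ulric is a knave" — true. ✓
  Ulric (knave): "exactly three of Vera, Ravi, Orin, Cara, and Ulric are knights" — false. ✓
This is the unique consistent assignment.

Knights: Cara. Knaves: Vera, Ravi, Orin, and Ulric.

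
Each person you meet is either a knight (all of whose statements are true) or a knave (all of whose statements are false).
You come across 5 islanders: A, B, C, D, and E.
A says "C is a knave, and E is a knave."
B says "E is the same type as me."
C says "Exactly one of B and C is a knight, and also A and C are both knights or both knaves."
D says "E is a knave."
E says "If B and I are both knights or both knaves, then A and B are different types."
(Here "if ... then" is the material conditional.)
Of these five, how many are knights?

The unique consistent assignment is A=knave, B=knave, C=knave, D=knave, E=knight.
That has 1 knight.

1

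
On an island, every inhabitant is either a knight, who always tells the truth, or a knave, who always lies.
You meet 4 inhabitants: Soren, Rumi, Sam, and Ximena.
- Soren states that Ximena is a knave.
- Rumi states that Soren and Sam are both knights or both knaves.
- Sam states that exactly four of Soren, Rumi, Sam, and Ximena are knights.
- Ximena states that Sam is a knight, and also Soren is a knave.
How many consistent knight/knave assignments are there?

1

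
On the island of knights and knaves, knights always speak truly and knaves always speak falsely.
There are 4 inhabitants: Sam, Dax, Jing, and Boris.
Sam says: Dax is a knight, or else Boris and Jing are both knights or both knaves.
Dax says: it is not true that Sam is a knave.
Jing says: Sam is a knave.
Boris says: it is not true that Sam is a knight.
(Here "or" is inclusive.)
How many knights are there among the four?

The unique consistent assignment is Sam=knight, Dax=knight, Jing=knave, Boris=knave.
That has 2 knights.

2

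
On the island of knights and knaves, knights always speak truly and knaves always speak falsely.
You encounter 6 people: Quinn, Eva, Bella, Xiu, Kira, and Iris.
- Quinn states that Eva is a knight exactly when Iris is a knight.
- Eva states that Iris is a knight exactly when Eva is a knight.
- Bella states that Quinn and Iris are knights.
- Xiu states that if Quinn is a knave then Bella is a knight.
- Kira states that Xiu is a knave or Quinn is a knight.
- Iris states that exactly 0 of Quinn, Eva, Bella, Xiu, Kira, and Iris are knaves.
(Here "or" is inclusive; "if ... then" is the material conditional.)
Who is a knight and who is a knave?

Knights: Quinn, Eva, Bella, Xiu, Kira, and Iris. Knaves: none.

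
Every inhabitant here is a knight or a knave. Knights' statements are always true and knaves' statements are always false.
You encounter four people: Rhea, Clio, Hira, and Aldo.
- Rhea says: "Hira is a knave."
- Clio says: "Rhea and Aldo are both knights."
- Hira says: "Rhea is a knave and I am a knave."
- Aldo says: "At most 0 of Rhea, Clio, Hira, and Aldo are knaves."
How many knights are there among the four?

1

The unique consistent assignment is Rhea=knight, Clio=knave, Hira=knave, Aldo=knave.
That has 1 knight.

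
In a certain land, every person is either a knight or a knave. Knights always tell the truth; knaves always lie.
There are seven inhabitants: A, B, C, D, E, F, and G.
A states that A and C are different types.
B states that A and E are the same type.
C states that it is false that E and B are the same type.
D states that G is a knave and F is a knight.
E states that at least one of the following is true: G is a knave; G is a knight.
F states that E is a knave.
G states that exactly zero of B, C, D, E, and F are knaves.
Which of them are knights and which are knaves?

A is a knight, B is a knight, C is a knave, D is a knave, E is a knight, F is a knave, and G is a knave.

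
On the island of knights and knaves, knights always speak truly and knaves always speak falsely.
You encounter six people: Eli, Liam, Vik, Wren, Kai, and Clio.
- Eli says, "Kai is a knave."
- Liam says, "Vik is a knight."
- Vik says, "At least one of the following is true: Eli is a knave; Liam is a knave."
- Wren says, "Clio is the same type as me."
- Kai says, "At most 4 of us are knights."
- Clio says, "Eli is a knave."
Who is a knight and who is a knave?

Eli is a knave, Liam is a knight, Vik is a knight, Wren is a knave, Kai is a knight, and Clio is a knight.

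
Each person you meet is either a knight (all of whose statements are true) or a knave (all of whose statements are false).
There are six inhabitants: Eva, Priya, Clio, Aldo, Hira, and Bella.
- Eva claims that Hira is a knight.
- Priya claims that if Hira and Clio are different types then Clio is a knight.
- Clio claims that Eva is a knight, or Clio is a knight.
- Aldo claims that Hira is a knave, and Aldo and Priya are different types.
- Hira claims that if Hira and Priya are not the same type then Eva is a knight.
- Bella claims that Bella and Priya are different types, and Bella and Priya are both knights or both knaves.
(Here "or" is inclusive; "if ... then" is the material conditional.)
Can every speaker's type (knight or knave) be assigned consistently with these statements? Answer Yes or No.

One consistent assignment: Eva=knight, Priya=knight, Clio=knight, Aldo=knave, Hira=knight, Bella=knave.

Yes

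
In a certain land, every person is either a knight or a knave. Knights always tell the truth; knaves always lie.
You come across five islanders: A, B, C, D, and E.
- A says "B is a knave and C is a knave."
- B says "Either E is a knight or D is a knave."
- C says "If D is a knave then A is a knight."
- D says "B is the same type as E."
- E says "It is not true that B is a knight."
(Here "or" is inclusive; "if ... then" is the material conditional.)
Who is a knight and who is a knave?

As a knave, A's statement "B is a knave and C is a knave" should be false; it is.
As a knight, B's statement "either E is a knight or D is a knave" should be true; it is.
C is a knave; "if D is a knave then A is a knight" is false, as required.
D is a knave, and the claim "B is the same type as E" is indeed false.
E is a knave; "it is not true that B is a knight" is false, as required.

A is a knave, B is a knight, C is a knave, D is a knave, and E is a knave.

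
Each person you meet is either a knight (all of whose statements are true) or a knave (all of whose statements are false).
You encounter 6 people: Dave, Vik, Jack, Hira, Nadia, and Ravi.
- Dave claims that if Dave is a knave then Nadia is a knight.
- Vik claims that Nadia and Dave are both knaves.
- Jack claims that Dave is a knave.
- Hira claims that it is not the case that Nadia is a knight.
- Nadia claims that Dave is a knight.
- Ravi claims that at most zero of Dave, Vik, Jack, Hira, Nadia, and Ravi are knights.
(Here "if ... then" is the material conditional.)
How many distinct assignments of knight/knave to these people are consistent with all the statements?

2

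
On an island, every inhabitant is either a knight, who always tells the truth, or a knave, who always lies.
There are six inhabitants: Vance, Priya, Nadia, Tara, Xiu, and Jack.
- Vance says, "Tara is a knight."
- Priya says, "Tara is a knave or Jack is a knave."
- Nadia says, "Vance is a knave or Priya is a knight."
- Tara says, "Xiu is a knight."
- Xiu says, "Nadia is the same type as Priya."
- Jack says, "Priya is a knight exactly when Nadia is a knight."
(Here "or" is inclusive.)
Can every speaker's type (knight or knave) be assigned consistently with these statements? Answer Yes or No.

Yes

One consistent assignment: Vance=knight, Priya=knave, Nadia=knave, Tara=knight, Xiu=knight, Jack=knight.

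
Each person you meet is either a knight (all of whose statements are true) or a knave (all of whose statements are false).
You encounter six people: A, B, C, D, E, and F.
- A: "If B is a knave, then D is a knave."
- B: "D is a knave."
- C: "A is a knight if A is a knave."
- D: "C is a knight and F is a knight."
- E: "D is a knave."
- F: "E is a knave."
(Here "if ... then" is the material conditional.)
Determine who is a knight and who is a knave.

Knights: A, B, C, and E. Knaves: D and F.

A is a knight, and the claim "if B is a knave, then D is a knave" is indeed True.
B (knight): "D is a knave" — True. ✓
C is a knight; "A is a knight if A is a knave" is True, as required.
D is a knave; "C is a knight and F is a knight" is false, as required.
E (knight): "D is a knave" — True. ✓
F is a knave; "E is a knave" is false, as required.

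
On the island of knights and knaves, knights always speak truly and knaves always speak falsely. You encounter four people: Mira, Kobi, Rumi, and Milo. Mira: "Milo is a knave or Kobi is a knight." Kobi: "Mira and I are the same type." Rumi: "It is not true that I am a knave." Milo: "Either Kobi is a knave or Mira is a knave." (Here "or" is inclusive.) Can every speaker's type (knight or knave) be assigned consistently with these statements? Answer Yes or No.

Yes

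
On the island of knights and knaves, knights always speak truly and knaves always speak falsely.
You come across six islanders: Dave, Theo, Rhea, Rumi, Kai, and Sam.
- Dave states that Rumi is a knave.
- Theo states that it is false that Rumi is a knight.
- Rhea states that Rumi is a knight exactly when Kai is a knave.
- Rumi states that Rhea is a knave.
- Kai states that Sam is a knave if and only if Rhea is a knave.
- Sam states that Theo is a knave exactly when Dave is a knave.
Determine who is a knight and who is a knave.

Dave is a knight, Theo is a knight, Rhea is a knight, Rumi is a knave, Kai is a knight, and Sam is a knight.

Dave (knight): "Rumi is a knave" — True. ✓
Theo is a knight; "it is false that Rumi is a knight" is True, as required.
Rhea (knight): "Rumi is a knight exactly when Kai is a knave" — True. ✓
Rumi is a knave; "Rhea is a knave" is False, as required.
Kai is a knight, and the claim "Sam is a knave if and only if Rhea is a knave" is indeed True.
Sam (knight): "Theo is a knave exactly when Dave is a knave" — True. ✓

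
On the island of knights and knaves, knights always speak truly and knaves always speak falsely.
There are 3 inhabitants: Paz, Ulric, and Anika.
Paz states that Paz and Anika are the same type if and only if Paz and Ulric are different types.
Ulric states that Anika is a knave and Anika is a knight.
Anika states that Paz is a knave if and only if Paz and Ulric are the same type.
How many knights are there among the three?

2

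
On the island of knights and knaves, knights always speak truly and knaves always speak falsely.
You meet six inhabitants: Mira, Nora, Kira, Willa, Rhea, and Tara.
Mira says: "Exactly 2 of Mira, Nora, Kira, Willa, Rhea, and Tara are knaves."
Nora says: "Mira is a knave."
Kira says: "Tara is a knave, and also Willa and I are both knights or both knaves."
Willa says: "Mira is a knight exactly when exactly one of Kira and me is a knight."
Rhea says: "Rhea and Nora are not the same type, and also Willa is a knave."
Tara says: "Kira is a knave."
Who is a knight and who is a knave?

As a knave, Mira's statement "exactly 2 of Mira, Nora, Kira, Willa, Rhea, and Tara are knaves" should be false; it is.
Nora (knight): "Mira is a knave" — true. ✓
Since Kira is a knight, "Tara is a knave, and also Willa and I are both knights or both knaves" needs to be true, which holds.
As a knight, Willa's statement "Mira is a knight exactly when exactly one of Kira and me is a knight" should be true; it is.
Rhea (knave): "Rhea and Nora are not the same type, and also Willa is a knave" — false. ✓
Since Tara is a knave, "Kira is a knave" needs to be false, which holds.

Mira is a knave, Nora is a knight, Kira is a knight, Willa is a knight, Rhea is a knave, and Tara is a knave.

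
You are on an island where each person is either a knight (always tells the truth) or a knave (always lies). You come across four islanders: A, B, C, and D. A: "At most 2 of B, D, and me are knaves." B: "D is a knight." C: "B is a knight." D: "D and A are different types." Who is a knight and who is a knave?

Since A is a knave, "at most 2 of B, D, and me are knaves" needs to be false, which holds.
B is a knave, and the claim "D is a knight" is indeed false.
C is a knave, so "B is a knight" must be false — and it is.
As a knave, D's statement "D and A are different types" should be false; it is.

A is a knave, B is a knave, C is a knave, and D is a knave.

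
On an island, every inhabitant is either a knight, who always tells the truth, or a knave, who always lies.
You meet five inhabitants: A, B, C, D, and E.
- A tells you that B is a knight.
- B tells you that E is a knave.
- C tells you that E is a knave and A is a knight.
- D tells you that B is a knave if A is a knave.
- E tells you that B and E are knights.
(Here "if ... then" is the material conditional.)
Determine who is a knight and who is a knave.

Since A is a knight, "B is a knight" needs to be True, which holds.
As a knight, B's statement "E is a knave" should be True; it is.
C is a knight, so "E is a knave and A is a knight" must be True — and it is.
As a knight, D's statement "B is a knave if A is a knave" should be True; it is.
Since E is a knave, "B and E are knights" needs to be False, which holds.

A is a knight, B is a knight, C is a knight, D is a knight, and E is a knave.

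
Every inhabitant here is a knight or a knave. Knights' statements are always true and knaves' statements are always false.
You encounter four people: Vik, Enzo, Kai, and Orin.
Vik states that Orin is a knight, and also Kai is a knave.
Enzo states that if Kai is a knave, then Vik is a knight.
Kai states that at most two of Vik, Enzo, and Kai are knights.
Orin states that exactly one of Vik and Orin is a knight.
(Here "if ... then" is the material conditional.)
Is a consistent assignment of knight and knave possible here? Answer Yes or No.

Yes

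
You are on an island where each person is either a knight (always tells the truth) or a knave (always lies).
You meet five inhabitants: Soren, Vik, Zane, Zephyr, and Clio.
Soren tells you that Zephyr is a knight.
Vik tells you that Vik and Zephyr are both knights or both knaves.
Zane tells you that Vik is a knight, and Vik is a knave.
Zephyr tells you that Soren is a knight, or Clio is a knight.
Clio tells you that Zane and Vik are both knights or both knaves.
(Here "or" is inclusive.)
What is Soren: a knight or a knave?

Soren is a knight.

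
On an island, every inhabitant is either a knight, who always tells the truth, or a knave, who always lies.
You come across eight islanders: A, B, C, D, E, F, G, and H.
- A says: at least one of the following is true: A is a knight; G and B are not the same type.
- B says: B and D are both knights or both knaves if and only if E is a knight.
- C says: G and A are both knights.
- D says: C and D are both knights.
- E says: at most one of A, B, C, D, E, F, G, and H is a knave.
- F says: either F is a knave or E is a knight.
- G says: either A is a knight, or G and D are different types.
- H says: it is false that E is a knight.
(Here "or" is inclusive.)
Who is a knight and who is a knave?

Since A is a knight, "at least one of the following is true: A is a knight; G and B are not the same type" needs to be true, which holds.
B is a knight; "B and D are both knights or both knaves if and only if E is a knight" is true, as required.
Since C is a knight, "G and A are both knights" needs to be true, which holds.
D is a knight, and the claim "C and D are both knights" is indeed true.
E (knight): "at most one of A, B, C, D, E, F, G, and H is a knave" — true. ✓
Since F is a knight, "either F is a knave or E is a knight" needs to be true, which holds.
G is a knight; "either A is a knight, or G and D are different types" is true, as required.
H is a knave, and the claim "it is false that E is a knight" is indeed false.

Knights: A, B, C, D, E, F, and G. Knaves: H.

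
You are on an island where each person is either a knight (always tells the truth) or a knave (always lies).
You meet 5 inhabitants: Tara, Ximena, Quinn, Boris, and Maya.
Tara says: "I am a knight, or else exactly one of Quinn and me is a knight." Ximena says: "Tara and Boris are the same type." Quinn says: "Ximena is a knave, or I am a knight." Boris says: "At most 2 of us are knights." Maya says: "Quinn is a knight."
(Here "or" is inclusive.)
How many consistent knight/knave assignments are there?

1

Consistent assignments:
  Tara=knight, Ximena=knave, Quinn=knight, Boris=knave, Maya=knight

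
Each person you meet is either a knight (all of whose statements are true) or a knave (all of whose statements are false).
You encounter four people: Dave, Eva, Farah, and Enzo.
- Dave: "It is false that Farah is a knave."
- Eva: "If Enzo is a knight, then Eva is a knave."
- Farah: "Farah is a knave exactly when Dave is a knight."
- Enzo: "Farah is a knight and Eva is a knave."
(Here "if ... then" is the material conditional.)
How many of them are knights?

1

The unique consistent assignment is Dave=knave, Eva=knight, Farah=knave, Enzo=knave.
That has 1 knight.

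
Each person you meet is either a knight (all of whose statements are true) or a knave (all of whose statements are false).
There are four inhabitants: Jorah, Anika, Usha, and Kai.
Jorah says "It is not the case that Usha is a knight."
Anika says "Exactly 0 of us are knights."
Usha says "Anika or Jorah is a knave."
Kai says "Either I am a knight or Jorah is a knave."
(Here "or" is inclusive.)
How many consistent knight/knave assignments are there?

1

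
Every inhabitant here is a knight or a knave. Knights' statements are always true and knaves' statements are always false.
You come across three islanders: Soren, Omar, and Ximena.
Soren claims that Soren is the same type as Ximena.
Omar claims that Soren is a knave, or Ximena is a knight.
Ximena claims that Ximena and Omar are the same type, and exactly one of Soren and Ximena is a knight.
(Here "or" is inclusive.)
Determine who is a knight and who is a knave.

Soren is a knave, Omar is a knight, and Ximena is a knight.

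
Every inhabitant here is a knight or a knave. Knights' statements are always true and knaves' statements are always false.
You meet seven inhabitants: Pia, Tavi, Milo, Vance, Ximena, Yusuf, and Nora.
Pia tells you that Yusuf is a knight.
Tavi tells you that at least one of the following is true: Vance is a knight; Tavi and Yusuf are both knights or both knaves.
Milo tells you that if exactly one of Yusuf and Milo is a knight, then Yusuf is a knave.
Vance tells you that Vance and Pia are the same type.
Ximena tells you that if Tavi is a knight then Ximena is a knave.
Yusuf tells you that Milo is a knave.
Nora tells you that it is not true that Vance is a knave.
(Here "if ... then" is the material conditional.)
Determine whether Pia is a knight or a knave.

Consistent assignments: {Pia=knight, Tavi=knave, Milo=knave, Vance=knave, Ximena=knight, Yusuf=knight, Nora=knave}
In every consistent assignment, Pia is a knight.

Pia is a knight.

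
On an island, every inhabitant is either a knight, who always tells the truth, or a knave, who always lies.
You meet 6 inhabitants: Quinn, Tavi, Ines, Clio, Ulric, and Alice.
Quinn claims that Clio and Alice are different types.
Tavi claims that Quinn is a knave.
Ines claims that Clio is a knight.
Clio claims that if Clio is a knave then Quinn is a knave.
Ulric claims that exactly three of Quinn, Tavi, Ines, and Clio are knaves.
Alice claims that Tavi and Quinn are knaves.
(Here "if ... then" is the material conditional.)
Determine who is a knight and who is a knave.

Quinn is a knight, Tavi is a knave, Ines is a knight, Clio is a knight, Ulric is a knave, and Alice is a knave.

Quinn (knight): "Clio and Alice are different types" — True. ✓
Since Tavi is a knave, "Quinn is a knave" needs to be false, which holds.
As a knight, Ines's statement "Clio is a knight" should be True; it is.
Clio (knight): "if Clio is a knave then Quinn is a knave" — True. ✓
Ulric is a knave, and the claim "exactly three of Quinn, Tavi, Ines, and Clio are knaves" is indeed false.
As a knave, Alice's statement "Tavi and Quinn are knaves" should be false; it is.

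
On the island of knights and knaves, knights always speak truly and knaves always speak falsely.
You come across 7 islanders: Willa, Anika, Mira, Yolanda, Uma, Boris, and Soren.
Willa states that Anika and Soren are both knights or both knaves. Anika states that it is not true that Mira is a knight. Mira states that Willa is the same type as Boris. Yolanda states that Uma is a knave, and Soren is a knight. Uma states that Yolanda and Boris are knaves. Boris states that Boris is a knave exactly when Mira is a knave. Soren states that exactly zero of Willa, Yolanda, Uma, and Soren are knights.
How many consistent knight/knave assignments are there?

Consistent assignments:
  Willa=knight, Anika=knave, Mira=knight, Yolanda=knave, Uma=knave, Boris=knight, Soren=knave

1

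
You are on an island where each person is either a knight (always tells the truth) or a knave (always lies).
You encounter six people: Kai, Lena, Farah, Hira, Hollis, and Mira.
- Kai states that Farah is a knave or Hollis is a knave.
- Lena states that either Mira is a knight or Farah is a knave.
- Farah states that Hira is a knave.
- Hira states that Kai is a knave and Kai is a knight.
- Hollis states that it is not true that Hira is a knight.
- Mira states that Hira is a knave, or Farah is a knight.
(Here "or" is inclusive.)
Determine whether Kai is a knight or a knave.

Kai is a knave.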